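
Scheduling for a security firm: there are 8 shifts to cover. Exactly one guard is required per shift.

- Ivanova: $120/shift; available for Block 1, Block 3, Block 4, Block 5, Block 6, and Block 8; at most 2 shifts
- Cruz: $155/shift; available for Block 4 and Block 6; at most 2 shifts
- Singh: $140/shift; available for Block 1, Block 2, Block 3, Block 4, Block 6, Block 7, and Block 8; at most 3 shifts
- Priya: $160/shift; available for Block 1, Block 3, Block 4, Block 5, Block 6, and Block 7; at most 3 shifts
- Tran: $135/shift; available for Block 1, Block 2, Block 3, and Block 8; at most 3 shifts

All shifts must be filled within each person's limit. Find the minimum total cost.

$1065

Picking the cheapest available guard for each shift independently would cost $995, but that ignores the shift limits.
An optimal schedule: Block 1→Tran, Block 2→Tran, Block 3→Tran, Block 4→Singh, Block 5→Ivanova, Block 6→Singh, Block 7→Singh, Block 8→Ivanova.
Total: 135 + 135 + 135 + 140 + 120 + 140 + 140 + 120 = $1065.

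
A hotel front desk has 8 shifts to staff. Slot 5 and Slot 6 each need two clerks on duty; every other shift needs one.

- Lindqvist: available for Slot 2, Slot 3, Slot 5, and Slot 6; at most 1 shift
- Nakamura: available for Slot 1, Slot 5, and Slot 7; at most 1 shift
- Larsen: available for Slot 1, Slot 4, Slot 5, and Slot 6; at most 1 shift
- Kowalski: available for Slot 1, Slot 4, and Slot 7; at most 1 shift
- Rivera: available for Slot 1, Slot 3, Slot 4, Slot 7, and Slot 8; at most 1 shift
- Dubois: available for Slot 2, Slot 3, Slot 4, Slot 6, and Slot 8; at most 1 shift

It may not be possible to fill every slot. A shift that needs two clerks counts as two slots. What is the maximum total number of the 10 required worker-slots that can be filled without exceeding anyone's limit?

6

Total capacity across all clerks is 1+1+1+1+1+1 = 6, and 10 slots are needed, so at most 6 can be filled.
An assignment achieving 6: Slot 2→Lindqvist, Slot 3→Dubois, Slot 5→Nakamura+Larsen, Slot 7→Kowalski, Slot 8→Rivera.
Loads: Lindqvist 1/1, Nakamura 1/1, Larsen 1/1, Kowalski 1/1, Rivera 1/1, Dubois 1/1.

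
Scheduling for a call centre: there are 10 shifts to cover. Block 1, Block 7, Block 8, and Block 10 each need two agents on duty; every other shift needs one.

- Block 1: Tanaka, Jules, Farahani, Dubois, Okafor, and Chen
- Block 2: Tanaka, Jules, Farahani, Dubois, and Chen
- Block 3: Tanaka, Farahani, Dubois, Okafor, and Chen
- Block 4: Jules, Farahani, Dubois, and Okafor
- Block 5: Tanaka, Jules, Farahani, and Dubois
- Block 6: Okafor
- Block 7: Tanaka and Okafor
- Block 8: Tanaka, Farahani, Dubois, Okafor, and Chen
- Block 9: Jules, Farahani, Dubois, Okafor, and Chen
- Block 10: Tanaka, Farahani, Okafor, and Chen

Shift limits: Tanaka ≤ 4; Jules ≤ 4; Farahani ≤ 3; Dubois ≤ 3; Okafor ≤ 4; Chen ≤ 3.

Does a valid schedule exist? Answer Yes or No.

Block 6 can only be covered by Okafor, so that assignment is forced.
Block 7 can only be covered by Tanaka and Okafor, so that assignment is forced.
One valid schedule: Block 1→Jules+Farahani, Block 2→Tanaka, Block 3→Tanaka, Block 4→Jules, Block 5→Tanaka, Block 6→Okafor, Block 7→Tanaka+Okafor, Block 8→Farahani+Dubois, Block 9→Jules, Block 10→Farahani+Okafor.
Loads: Tanaka 4/4, Jules 3/4, Farahani 3/3, Dubois 1/3, Okafor 3/4, Chen 0/3 — all within limits.

Yes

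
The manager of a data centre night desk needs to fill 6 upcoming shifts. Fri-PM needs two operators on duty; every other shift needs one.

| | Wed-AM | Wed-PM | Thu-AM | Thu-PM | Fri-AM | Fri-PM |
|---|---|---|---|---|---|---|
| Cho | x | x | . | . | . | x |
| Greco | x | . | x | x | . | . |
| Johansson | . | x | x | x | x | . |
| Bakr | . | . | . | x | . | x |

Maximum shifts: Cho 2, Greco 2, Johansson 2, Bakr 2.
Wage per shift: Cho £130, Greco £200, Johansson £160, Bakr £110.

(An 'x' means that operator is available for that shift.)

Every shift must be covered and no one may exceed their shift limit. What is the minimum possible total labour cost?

Fri-AM can only be covered by Johansson, so that assignment is forced.
Fri-PM can only be covered by Cho and Bakr, so that assignment is forced.
Picking the cheapest available operator for each shift independently would cost £930, but that ignores the shift limits.
An optimal schedule: Wed-AM→Cho, Wed-PM→Johansson, Thu-AM→Greco, Thu-PM→Bakr, Fri-AM→Johansson, Fri-PM→Bakr+Cho.
Total: 130 + 160 + 200 + 110 + 160 + 110 + 130 = £1000.

£1000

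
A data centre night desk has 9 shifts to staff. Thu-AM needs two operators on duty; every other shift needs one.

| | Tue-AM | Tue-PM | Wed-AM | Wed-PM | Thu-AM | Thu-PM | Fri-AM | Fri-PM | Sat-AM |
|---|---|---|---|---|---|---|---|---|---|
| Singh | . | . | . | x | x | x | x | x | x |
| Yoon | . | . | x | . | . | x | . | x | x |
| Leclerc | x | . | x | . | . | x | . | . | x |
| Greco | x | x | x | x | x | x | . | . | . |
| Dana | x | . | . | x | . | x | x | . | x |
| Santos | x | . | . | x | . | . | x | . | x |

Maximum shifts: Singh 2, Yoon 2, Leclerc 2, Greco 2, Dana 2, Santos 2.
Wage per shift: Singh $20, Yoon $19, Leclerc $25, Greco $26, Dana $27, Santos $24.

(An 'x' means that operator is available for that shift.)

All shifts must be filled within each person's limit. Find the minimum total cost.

Tue-PM can only be covered by Greco, so that assignment is forced.
Thu-AM can only be covered by Singh and Greco, so that assignment is forced.
Picking the cheapest available operator for each shift independently would cost $212, but that ignores the shift limits.
An optimal schedule: Tue-AM→Santos, Tue-PM→Greco, Wed-AM→Yoon, Wed-PM→Santos, Thu-AM→Singh+Greco, Thu-PM→Leclerc, Fri-AM→Singh, Fri-PM→Yoon, Sat-AM→Leclerc.
Total: 24 + 26 + 19 + 24 + 20 + 26 + 25 + 20 + 19 + 25 = $228.

$228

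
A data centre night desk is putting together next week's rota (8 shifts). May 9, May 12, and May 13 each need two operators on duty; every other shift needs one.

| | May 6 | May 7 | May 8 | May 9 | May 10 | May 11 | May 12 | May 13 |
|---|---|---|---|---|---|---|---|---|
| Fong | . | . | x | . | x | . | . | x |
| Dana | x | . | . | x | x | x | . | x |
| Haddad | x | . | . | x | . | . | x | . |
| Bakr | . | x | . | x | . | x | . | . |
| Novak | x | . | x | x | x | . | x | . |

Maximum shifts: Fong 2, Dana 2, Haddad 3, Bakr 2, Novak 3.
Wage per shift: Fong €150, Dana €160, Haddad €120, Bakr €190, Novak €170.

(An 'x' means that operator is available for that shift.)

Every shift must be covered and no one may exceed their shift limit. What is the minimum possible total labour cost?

€1680

May 7 can only be covered by Bakr, so that assignment is forced.
May 12 can only be covered by Haddad and Novak, so that assignment is forced.
May 13 can only be covered by Fong and Dana, so that assignment is forced.
Picking the cheapest available operator for each shift independently would cost €1650, but that ignores the shift limits.
An optimal schedule: May 6→Haddad, May 7→Bakr, May 8→Fong, May 9→Haddad+Novak, May 10→Novak, May 11→Dana, May 12→Haddad+Novak, May 13→Fong+Dana.
Total: 120 + 190 + 150 + 120 + 170 + 170 + 160 + 120 + 170 + 150 + 160 = €1680.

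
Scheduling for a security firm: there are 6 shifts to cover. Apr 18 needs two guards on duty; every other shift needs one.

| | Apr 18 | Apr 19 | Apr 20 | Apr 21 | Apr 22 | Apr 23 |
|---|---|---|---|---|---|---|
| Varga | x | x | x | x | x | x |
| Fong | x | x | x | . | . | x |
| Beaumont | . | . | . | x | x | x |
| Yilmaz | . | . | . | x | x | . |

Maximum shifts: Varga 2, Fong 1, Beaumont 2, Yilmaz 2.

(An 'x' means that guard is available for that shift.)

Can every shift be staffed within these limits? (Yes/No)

No

Total capacity is 7 and 7 slots are needed, so capacity alone doesn't rule it out.
Shifts {Apr 18, Apr 19, Apr 20} need 4 worker-slots in total, but the guards available for any of those shifts (Varga and Fong) can supply at most 3 among them. So no valid schedule exists.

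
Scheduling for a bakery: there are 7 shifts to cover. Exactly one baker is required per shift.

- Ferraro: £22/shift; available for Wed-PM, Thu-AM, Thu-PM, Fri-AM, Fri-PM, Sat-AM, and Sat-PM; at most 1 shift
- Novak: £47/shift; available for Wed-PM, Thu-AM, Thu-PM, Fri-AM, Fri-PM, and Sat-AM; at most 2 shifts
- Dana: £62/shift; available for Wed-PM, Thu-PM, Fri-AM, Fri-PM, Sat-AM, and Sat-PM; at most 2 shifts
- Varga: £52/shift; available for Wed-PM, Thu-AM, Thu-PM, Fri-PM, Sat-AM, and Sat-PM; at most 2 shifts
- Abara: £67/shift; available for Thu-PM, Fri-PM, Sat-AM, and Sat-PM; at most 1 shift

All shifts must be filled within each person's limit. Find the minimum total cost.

Picking the cheapest available baker for each shift independently would cost £154, but that ignores the shift limits.
An optimal schedule: Wed-PM→Novak, Thu-AM→Ferraro, Thu-PM→Dana, Fri-AM→Novak, Fri-PM→Varga, Sat-AM→Varga, Sat-PM→Dana.
Total: 47 + 22 + 62 + 47 + 52 + 52 + 62 = £344.

£344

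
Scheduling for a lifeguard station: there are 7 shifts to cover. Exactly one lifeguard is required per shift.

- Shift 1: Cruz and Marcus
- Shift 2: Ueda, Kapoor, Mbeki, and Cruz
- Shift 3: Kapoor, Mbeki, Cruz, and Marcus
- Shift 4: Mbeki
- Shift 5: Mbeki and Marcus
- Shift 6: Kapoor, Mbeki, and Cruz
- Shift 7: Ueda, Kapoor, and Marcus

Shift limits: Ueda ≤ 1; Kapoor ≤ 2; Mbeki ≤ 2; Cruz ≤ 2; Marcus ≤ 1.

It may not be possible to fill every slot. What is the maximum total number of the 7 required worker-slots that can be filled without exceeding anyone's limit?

7

Total capacity across all lifeguards is 1+2+2+2+1 = 8, and 7 slots are needed, so at most 7 can be filled.
An assignment achieving 7: Shift 1→Cruz, Shift 2→Kapoor, Shift 3→Cruz, Shift 4→Mbeki, Shift 5→Mbeki, Shift 6→Kapoor, Shift 7→Ueda.
Loads: Ueda 1/1, Kapoor 2/2, Mbeki 2/2, Cruz 2/2, Marcus 0/1.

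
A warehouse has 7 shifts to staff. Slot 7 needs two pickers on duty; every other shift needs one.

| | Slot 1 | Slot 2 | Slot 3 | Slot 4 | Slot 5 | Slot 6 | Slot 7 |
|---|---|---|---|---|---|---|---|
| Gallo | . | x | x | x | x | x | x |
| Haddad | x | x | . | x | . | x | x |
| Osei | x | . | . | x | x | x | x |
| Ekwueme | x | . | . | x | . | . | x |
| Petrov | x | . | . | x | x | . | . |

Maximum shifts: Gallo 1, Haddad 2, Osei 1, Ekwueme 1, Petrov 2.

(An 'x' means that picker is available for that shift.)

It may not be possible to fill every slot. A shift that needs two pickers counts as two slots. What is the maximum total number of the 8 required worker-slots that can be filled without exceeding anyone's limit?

7

Total capacity across all pickers is 1+2+1+1+2 = 7, and 8 slots are needed, so at most 7 can be filled.
An assignment achieving 7: Slot 1→Petrov, Slot 2→Haddad, Slot 3→Gallo, Slot 4→Petrov, Slot 5→Osei, Slot 6→Haddad, Slot 7→Ekwueme.
Loads: Gallo 1/1, Haddad 2/2, Osei 1/1, Ekwueme 1/1, Petrov 2/2.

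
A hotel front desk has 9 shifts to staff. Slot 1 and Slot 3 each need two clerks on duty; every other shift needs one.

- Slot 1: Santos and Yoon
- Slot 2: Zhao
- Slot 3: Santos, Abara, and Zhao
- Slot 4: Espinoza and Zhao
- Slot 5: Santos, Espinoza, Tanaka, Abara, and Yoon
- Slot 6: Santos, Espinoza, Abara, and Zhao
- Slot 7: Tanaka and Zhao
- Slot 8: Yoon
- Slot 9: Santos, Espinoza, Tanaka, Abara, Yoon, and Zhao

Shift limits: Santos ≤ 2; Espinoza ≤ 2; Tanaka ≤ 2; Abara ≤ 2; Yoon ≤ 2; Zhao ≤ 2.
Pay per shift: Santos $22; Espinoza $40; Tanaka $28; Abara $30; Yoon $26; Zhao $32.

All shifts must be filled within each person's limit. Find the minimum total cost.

$316

Slot 1 can only be covered by Santos and Yoon, so that assignment is forced.
Slot 2 can only be covered by Zhao, so that assignment is forced.
Slot 8 can only be covered by Yoon, so that assignment is forced.
Picking the cheapest available clerk for each shift independently would cost $284, but that ignores the shift limits.
An optimal schedule: Slot 1→Santos+Yoon, Slot 2→Zhao, Slot 3→Santos+Abara, Slot 4→Zhao, Slot 5→Tanaka, Slot 6→Abara, Slot 7→Tanaka, Slot 8→Yoon, Slot 9→Espinoza.
Total: 22 + 26 + 32 + 22 + 30 + 32 + 28 + 30 + 28 + 26 + 40 = $316.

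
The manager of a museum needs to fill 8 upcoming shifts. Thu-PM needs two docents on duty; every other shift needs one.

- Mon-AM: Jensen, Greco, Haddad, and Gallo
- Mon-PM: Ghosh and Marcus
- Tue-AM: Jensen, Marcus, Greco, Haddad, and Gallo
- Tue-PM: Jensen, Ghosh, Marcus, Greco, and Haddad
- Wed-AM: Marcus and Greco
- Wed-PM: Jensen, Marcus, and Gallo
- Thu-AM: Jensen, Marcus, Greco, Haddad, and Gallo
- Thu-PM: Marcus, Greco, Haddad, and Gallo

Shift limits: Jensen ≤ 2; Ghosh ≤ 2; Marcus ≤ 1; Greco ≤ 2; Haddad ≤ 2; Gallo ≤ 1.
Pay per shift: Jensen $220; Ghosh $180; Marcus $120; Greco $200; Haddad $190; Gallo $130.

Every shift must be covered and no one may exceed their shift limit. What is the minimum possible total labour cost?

$1610

Picking the cheapest available docent for each shift independently would cost $1100, but that ignores the shift limits.
An optimal schedule: Mon-AM→Haddad, Mon-PM→Ghosh, Tue-AM→Greco, Tue-PM→Ghosh, Wed-AM→Marcus, Wed-PM→Gallo, Thu-AM→Jensen, Thu-PM→Haddad+Greco.
Total: 190 + 180 + 200 + 180 + 120 + 130 + 220 + 190 + 200 = $1610.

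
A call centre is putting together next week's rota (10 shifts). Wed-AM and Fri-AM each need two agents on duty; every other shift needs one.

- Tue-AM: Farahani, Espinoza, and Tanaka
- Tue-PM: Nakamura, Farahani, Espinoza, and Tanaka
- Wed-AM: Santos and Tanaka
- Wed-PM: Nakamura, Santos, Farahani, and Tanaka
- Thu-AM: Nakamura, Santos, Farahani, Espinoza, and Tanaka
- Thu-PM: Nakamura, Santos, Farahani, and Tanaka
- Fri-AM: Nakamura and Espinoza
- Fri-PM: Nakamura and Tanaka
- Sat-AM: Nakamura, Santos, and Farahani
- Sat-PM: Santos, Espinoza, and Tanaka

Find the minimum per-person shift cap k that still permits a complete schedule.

With 5 agents and 12 worker-slots to fill, someone must work at least ⌈12/5⌉ = 3 shifts, so k ≥ 3.
k = 3 works: Tue-AM→Farahani, Tue-PM→Farahani, Wed-AM→Santos+Tanaka, Wed-PM→Santos, Thu-AM→Espinoza, Thu-PM→Farahani, Fri-AM→Nakamura+Espinoza, Fri-PM→Nakamura, Sat-AM→Nakamura, Sat-PM→Santos.
Loads: Nakamura 3, Santos 3, Farahani 3, Espinoza 2, Tanaka 1 — all ≤ 3.

3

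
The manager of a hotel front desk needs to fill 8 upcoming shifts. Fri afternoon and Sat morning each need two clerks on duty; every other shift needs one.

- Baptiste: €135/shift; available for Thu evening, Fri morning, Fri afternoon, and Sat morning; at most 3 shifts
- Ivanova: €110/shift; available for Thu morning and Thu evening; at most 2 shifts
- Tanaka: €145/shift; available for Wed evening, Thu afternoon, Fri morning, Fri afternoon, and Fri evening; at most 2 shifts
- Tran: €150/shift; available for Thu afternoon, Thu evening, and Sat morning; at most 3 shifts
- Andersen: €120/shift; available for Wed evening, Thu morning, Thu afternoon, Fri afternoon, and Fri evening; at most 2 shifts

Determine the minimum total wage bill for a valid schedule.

€1305

Sat morning can only be covered by Baptiste and Tran, so that assignment is forced.
Picking the cheapest available clerk for each shift independently would cost €1255, but that ignores the shift limits.
An optimal schedule: Wed evening→Andersen, Thu morning→Ivanova, Thu afternoon→Tanaka, Thu evening→Ivanova, Fri morning→Baptiste, Fri afternoon→Baptiste+Tanaka, Fri evening→Andersen, Sat morning→Baptiste+Tran.
Total: 120 + 110 + 145 + 110 + 135 + 135 + 145 + 120 + 135 + 150 = €1305.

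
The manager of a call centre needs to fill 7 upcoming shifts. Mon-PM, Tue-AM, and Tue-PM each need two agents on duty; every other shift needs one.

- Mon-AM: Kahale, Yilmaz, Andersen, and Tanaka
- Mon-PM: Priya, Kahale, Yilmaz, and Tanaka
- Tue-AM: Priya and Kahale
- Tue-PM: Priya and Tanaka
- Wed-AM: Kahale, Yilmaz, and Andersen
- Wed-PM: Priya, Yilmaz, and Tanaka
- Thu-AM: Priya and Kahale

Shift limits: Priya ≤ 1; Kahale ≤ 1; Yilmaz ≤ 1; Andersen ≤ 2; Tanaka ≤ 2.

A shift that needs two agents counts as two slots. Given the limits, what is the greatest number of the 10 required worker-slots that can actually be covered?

Total capacity across all agents is 1+1+1+2+2 = 7, and 10 slots are needed, so at most 7 can be filled.
An assignment achieving 7: Mon-AM→Andersen, Mon-PM→Tanaka, Tue-AM→Priya+Kahale, Tue-PM→Tanaka, Wed-AM→Andersen, Wed-PM→Yilmaz.
Loads: Priya 1/1, Kahale 1/1, Yilmaz 1/1, Andersen 2/2, Tanaka 2/2.

7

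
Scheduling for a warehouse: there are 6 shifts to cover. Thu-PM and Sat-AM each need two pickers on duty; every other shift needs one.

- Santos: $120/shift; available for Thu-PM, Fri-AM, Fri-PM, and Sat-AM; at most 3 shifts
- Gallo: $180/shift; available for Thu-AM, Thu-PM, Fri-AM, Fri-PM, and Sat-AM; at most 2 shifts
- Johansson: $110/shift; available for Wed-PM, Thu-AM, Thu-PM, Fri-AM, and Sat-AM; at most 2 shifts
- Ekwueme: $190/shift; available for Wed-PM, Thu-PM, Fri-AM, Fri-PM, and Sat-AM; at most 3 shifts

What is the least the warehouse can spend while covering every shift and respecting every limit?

$1130

Picking the cheapest available picker for each shift independently would cost $910, but that ignores the shift limits.
An optimal schedule: Wed-PM→Johansson, Thu-AM→Gallo, Thu-PM→Santos+Gallo, Fri-AM→Santos, Fri-PM→Santos, Sat-AM→Johansson+Ekwueme.
Total: 110 + 180 + 120 + 180 + 120 + 120 + 110 + 190 = $1130.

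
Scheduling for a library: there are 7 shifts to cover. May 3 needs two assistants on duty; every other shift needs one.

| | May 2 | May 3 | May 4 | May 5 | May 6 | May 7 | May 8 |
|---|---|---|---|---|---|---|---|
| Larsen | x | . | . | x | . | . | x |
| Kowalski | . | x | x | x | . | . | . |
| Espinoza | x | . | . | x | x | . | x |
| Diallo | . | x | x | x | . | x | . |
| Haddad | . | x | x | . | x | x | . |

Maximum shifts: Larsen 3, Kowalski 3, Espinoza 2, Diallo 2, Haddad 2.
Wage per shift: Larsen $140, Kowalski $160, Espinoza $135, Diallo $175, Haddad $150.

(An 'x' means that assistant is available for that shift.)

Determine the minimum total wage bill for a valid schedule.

Picking the cheapest available assistant for each shift independently would cost $1150, but that ignores the shift limits.
An optimal schedule: May 2→Espinoza, May 3→Haddad+Kowalski, May 4→Kowalski, May 5→Larsen, May 6→Espinoza, May 7→Haddad, May 8→Larsen.
Total: 135 + 150 + 160 + 160 + 140 + 135 + 150 + 140 = $1170.

$1170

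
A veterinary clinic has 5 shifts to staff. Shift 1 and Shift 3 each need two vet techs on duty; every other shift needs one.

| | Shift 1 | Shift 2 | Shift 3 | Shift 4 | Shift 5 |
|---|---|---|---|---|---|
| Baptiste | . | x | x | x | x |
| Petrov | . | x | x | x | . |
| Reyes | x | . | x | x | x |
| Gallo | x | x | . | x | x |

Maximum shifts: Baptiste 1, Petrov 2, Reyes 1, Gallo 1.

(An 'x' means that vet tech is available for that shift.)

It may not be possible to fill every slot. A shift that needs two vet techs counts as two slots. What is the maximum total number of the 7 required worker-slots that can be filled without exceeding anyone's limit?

Total capacity across all vet techs is 1+2+1+1 = 5, and 7 slots are needed, so at most 5 can be filled.
An assignment achieving 5: Shift 1→Reyes+Gallo, Shift 2→Baptiste, Shift 3→Petrov, Shift 4→Petrov.
Loads: Baptiste 1/1, Petrov 2/2, Reyes 1/1, Gallo 1/1.

5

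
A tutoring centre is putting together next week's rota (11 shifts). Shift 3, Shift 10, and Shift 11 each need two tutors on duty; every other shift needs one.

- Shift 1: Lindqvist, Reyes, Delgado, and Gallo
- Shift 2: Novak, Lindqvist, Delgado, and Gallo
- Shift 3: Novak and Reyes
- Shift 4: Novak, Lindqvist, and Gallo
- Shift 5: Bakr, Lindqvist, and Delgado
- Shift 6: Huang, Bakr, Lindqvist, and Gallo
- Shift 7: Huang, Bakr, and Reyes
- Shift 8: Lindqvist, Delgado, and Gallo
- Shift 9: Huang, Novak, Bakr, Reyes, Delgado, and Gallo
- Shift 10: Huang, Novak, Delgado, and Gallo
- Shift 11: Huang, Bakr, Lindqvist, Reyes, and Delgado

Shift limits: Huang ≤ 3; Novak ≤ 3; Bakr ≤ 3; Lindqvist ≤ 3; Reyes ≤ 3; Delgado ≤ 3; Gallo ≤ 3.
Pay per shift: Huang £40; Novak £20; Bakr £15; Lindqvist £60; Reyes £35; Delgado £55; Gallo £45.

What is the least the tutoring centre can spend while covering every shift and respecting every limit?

£420

Shift 3 can only be covered by Novak and Reyes, so that assignment is forced.
Picking the cheapest available tutor for each shift independently would cost £345, but that ignores the shift limits.
An optimal schedule: Shift 1→Reyes, Shift 2→Novak, Shift 3→Novak+Reyes, Shift 4→Novak, Shift 5→Bakr, Shift 6→Bakr, Shift 7→Bakr, Shift 8→Gallo, Shift 9→Huang, Shift 10→Huang+Gallo, Shift 11→Reyes+Huang.
Total: 35 + 20 + 20 + 35 + 20 + 15 + 15 + 15 + 45 + 40 + 40 + 45 + 35 + 40 = £420.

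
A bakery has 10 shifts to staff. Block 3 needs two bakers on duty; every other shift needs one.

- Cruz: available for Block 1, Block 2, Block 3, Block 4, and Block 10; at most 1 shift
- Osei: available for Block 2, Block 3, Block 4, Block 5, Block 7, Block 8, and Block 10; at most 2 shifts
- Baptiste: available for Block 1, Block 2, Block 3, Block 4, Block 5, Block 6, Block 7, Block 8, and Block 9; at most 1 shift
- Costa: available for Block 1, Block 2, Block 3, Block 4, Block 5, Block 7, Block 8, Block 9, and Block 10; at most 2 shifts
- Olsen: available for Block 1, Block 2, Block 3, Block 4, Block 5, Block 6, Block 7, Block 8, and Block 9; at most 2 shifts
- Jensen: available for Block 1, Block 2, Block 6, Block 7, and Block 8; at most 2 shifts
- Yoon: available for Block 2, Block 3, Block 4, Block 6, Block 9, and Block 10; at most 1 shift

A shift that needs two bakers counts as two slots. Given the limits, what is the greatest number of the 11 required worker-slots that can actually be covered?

Total capacity across all bakers is 1+2+1+2+2+2+1 = 11, and 11 slots are needed, so at most 11 can be filled.
An assignment achieving 11: Block 1→Costa, Block 2→Jensen, Block 3→Olsen+Yoon, Block 4→Olsen, Block 5→Osei, Block 6→Baptiste, Block 7→Osei, Block 8→Jensen, Block 9→Costa, Block 10→Cruz.
Loads: Cruz 1/1, Osei 2/2, Baptiste 1/1, Costa 2/2, Olsen 2/2, Jensen 2/2, Yoon 1/1.

11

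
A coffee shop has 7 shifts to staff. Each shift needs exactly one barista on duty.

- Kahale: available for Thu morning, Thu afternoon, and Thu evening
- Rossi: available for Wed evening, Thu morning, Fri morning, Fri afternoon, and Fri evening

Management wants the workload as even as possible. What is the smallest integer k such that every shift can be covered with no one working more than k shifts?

4

With 2 baristas and 7 worker-slots to fill, someone must work at least ⌈7/2⌉ = 4 shifts, so k ≥ 4.
k = 4 works: Wed evening→Rossi, Thu morning→Kahale, Thu afternoon→Kahale, Thu evening→Kahale, Fri morning→Rossi, Fri afternoon→Rossi, Fri evening→Rossi.
Loads: Kahale 3, Rossi 4 — all ≤ 4.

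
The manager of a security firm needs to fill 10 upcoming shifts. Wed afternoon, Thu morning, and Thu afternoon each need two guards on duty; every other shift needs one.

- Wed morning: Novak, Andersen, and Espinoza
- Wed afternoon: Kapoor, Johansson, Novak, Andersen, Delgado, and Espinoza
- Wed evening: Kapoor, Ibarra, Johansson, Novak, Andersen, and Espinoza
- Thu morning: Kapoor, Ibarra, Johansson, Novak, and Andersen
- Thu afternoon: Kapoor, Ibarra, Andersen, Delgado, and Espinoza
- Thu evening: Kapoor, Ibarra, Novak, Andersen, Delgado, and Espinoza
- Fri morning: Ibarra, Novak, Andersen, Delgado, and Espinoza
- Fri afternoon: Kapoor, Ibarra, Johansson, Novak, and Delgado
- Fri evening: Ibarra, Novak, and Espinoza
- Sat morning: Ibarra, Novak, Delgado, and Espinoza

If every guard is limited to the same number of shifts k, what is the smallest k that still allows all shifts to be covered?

With 7 guards and 13 worker-slots to fill, someone must work at least ⌈13/7⌉ = 2 shifts, so k ≥ 2.
k = 2 works: Wed morning→Novak, Wed afternoon→Johansson+Delgado, Wed evening→Kapoor, Thu morning→Johansson+Andersen, Thu afternoon→Delgado+Espinoza, Thu evening→Andersen, Fri morning→Novak, Fri afternoon→Kapoor, Fri evening→Ibarra, Sat morning→Ibarra.
Loads: Kapoor 2, Ibarra 2, Johansson 2, Novak 2, Andersen 2, Delgado 2, Espinoza 1 — all ≤ 2.

2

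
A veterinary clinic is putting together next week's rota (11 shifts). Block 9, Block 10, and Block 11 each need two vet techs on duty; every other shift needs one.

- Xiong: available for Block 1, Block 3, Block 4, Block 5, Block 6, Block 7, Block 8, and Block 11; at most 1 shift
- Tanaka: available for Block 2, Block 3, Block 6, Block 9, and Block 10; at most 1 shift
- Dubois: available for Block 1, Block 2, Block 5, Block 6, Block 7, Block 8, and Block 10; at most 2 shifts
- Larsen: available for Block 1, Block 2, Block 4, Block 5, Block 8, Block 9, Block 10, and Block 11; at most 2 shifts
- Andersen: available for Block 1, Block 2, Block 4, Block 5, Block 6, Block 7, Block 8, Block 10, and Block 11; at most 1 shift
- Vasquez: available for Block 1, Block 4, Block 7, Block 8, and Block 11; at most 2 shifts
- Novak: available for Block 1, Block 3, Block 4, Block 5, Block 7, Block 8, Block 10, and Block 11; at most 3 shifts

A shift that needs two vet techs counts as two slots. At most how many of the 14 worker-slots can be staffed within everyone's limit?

Total capacity across all vet techs is 1+1+2+2+1+2+3 = 12, and 14 slots are needed, so at most 12 can be filled.
An assignment achieving 12: Block 1→Novak, Block 2→Dubois, Block 3→Xiong, Block 4→Larsen, Block 5→Andersen, Block 6→Dubois, Block 7→Vasquez, Block 9→Tanaka+Larsen, Block 10→Novak, Block 11→Vasquez+Novak.
Loads: Xiong 1/1, Tanaka 1/1, Dubois 2/2, Larsen 2/2, Andersen 1/1, Vasquez 2/2, Novak 3/3.

12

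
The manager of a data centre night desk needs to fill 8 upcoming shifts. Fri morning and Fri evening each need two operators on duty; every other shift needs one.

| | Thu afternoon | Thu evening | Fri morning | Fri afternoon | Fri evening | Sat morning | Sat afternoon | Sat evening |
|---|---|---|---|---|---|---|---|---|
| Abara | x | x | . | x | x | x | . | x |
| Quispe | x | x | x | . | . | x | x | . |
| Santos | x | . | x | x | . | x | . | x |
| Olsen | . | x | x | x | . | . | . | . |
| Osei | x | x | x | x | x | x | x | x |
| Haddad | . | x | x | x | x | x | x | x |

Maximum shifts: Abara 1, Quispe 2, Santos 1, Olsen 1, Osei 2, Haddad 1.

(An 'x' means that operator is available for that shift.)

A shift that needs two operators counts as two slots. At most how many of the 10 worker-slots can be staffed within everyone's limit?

8

Total capacity across all operators is 1+2+1+1+2+1 = 8, and 10 slots are needed, so at most 8 can be filled.
An assignment achieving 8: Thu afternoon→Quispe, Thu evening→Olsen, Fri morning→Osei+Haddad, Fri evening→Abara+Osei, Sat afternoon→Quispe, Sat evening→Santos.
Loads: Abara 1/1, Quispe 2/2, Santos 1/1, Olsen 1/1, Osei 2/2, Haddad 1/1.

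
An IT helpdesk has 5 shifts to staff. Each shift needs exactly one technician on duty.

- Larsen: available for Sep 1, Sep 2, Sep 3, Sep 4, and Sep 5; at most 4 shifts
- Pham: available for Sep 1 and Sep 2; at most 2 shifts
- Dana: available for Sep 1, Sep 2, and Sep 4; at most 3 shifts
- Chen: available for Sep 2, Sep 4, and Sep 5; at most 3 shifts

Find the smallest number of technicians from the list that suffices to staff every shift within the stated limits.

2

5 slots to fill and no one can take more than 4, so at least ⌈5/4⌉ = 2 technicians are needed.
Larsen and Pham alone can cover everything: Sep 1→Larsen, Sep 2→Pham, Sep 3→Larsen, Sep 4→Larsen, Sep 5→Larsen.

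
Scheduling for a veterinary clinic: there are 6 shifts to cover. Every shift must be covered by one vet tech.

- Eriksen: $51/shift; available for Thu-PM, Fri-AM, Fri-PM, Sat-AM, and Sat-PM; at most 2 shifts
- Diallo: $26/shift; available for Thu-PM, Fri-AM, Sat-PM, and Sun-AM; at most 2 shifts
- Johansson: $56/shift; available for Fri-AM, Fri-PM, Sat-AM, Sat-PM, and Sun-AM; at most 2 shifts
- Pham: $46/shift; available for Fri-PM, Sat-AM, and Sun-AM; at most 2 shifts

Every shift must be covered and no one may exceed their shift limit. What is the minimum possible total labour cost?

$246

Picking the cheapest available vet tech for each shift independently would cost $196, but that ignores the shift limits.
An optimal schedule: Thu-PM→Diallo, Fri-AM→Diallo, Fri-PM→Pham, Sat-AM→Eriksen, Sat-PM→Eriksen, Sun-AM→Pham.
Total: 26 + 26 + 46 + 51 + 51 + 46 = $246.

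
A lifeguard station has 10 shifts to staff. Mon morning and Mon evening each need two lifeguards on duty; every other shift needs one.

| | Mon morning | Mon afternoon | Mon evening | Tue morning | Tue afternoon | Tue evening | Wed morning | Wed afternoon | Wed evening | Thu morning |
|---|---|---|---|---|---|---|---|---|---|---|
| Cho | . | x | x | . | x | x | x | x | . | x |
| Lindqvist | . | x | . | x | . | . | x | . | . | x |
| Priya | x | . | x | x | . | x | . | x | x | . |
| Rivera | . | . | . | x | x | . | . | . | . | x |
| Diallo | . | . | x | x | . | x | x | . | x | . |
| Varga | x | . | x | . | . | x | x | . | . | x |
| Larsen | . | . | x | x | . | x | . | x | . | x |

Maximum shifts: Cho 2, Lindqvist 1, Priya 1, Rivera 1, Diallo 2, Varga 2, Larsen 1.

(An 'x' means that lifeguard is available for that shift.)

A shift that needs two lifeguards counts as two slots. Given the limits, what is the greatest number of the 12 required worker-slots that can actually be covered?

Total capacity across all lifeguards is 2+1+1+1+2+2+1 = 10, and 12 slots are needed, so at most 10 can be filled.
An assignment achieving 10: Mon morning→Priya+Varga, Mon afternoon→Cho, Mon evening→Diallo+Varga, Tue morning→Rivera, Tue afternoon→Cho, Wed morning→Lindqvist, Wed afternoon→Larsen, Wed evening→Diallo.
Loads: Cho 2/2, Lindqvist 1/1, Priya 1/1, Rivera 1/1, Diallo 2/2, Varga 2/2, Larsen 1/1.

10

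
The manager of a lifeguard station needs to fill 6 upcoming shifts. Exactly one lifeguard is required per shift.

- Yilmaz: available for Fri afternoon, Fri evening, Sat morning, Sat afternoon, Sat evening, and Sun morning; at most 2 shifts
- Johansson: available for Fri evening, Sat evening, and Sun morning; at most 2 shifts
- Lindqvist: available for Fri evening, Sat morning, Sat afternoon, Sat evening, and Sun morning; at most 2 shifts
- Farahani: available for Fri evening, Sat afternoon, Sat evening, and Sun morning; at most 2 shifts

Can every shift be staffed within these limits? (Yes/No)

Yes

Fri afternoon can only be covered by Yilmaz, so that assignment is forced.
One valid schedule: Fri afternoon→Yilmaz, Fri evening→Johansson, Sat morning→Yilmaz, Sat afternoon→Lindqvist, Sat evening→Johansson, Sun morning→Lindqvist.
Loads: Yilmaz 2/2, Johansson 2/2, Lindqvist 2/2, Farahani 0/2 — all within limits.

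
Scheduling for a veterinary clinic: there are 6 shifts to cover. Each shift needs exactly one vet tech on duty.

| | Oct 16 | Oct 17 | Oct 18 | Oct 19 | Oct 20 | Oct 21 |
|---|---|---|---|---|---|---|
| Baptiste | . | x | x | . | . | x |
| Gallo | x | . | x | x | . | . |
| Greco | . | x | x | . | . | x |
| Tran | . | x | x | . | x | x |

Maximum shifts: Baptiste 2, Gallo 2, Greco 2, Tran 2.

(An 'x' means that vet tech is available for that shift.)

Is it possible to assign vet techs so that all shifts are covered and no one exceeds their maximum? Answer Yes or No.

Yes

Oct 16 can only be covered by Gallo, so that assignment is forced.
Oct 19 can only be covered by Gallo, so that assignment is forced.
Oct 20 can only be covered by Tran, so that assignment is forced.
One valid schedule: Oct 16→Gallo, Oct 17→Baptiste, Oct 18→Greco, Oct 19→Gallo, Oct 20→Tran, Oct 21→Baptiste.
Loads: Baptiste 2/2, Gallo 2/2, Greco 1/2, Tran 1/2 — all within limits.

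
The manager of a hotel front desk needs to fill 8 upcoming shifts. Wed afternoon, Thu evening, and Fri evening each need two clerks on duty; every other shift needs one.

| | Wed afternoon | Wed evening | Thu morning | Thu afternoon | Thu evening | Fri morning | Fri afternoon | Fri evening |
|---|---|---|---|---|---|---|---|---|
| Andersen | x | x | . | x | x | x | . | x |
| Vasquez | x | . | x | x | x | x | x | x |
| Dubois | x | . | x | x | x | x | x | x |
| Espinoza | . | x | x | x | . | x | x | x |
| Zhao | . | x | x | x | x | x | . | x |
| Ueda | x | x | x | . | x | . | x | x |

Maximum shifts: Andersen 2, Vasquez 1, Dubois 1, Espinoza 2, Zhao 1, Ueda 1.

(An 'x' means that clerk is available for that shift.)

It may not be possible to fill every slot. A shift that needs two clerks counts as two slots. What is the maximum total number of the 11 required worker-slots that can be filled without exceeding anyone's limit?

8

Total capacity across all clerks is 2+1+1+2+1+1 = 8, and 11 slots are needed, so at most 8 can be filled.
An assignment achieving 8: Wed afternoon→Andersen+Vasquez, Wed evening→Andersen, Thu morning→Espinoza, Thu afternoon→Espinoza, Thu evening→Zhao+Ueda, Fri afternoon→Dubois.
Loads: Andersen 2/2, Vasquez 1/1, Dubois 1/1, Espinoza 2/2, Zhao 1/1, Ueda 1/1.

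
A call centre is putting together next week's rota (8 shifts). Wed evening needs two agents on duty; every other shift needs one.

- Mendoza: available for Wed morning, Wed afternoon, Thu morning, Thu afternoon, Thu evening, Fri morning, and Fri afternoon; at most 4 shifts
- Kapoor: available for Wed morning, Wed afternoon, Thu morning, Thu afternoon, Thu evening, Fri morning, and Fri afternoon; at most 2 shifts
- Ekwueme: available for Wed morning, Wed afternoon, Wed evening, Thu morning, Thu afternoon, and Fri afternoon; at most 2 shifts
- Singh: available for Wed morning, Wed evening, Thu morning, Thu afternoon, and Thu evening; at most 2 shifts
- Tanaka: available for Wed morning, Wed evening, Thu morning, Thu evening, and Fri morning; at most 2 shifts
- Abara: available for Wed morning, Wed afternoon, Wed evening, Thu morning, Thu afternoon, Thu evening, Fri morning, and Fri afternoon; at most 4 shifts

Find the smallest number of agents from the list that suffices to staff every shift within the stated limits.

9 slots to fill and no one can take more than 4, so at least ⌈9/4⌉ = 3 agents are needed.
Mendoza, Ekwueme, and Abara alone can cover everything: Wed morning→Mendoza, Wed afternoon→Mendoza, Wed evening→Ekwueme+Abara, Thu morning→Ekwueme, Thu afternoon→Abara, Thu evening→Mendoza, Fri morning→Mendoza, Fri afternoon→Abara.

3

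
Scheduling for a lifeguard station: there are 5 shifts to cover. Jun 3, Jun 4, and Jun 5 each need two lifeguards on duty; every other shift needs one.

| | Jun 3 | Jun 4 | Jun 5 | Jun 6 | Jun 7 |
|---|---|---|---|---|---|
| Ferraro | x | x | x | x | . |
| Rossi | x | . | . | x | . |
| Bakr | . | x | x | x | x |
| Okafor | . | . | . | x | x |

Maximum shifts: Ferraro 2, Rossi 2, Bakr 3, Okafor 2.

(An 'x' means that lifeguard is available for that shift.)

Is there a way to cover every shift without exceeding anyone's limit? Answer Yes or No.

Total capacity is 9 and 8 slots are needed, so capacity alone doesn't rule it out.
Shifts {Jun 3, Jun 4, Jun 5} need 6 worker-slots in total, but the lifeguards available for any of those shifts (Ferraro, Rossi, and Bakr) can supply at most 5 among them. So no valid schedule exists.

No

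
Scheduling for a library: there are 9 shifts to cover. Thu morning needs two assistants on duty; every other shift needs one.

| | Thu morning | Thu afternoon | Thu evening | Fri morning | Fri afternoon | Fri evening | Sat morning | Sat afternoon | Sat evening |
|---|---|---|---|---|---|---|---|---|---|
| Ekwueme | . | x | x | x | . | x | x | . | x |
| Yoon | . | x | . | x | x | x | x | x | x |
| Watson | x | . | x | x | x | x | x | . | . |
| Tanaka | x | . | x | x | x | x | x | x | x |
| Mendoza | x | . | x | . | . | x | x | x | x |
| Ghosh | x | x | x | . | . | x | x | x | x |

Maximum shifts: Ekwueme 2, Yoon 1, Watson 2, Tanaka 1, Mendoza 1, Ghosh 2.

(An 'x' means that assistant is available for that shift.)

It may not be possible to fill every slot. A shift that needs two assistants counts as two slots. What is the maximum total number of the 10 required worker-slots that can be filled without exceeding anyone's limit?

Total capacity across all assistants is 2+1+2+1+1+2 = 9, and 10 slots are needed, so at most 9 can be filled.
An assignment achieving 9: Thu morning→Watson+Tanaka, Thu afternoon→Ekwueme, Thu evening→Watson, Fri morning→Ekwueme, Fri afternoon→Yoon, Fri evening→Ghosh, Sat afternoon→Mendoza, Sat evening→Ghosh.
Loads: Ekwueme 2/2, Yoon 1/1, Watson 2/2, Tanaka 1/1, Mendoza 1/1, Ghosh 2/2.

9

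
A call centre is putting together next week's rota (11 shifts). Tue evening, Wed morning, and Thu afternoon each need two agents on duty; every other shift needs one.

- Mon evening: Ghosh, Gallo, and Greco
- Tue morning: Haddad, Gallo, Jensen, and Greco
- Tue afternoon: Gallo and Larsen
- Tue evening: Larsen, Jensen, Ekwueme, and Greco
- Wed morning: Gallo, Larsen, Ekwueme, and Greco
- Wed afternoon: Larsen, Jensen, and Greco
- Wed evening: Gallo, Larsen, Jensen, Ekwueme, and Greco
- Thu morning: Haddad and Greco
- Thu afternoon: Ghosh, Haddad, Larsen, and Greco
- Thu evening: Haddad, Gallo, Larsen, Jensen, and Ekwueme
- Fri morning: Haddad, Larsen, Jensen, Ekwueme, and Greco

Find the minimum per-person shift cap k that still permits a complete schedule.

2

With 7 agents and 14 worker-slots to fill, someone must work at least ⌈14/7⌉ = 2 shifts, so k ≥ 2.
k = 2 works: Mon evening→Ghosh, Tue morning→Haddad, Tue afternoon→Gallo, Tue evening→Jensen+Ekwueme, Wed morning→Ekwueme+Greco, Wed afternoon→Larsen, Wed evening→Gallo, Thu morning→Haddad, Thu afternoon→Ghosh+Greco, Thu evening→Larsen, Fri morning→Jensen.
Loads: Ghosh 2, Haddad 2, Gallo 2, Larsen 2, Jensen 2, Ekwueme 2, Greco 2 — all ≤ 2.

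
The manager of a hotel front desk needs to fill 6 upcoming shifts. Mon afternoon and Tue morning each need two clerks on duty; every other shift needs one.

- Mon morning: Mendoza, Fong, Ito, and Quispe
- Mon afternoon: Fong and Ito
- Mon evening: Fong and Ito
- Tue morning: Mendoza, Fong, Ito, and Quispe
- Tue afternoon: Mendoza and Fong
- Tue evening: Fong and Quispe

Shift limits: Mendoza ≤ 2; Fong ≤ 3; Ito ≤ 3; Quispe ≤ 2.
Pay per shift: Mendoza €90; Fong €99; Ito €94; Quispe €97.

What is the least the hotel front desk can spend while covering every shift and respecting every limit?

Mon afternoon can only be covered by Fong and Ito, so that assignment is forced.
Picking the cheapest available clerk for each shift independently would cost €748, but that ignores the shift limits.
An optimal schedule: Mon morning→Mendoza, Mon afternoon→Ito+Fong, Mon evening→Ito, Tue morning→Ito+Quispe, Tue afternoon→Mendoza, Tue evening→Quispe.
Total: 90 + 94 + 99 + 94 + 94 + 97 + 90 + 97 = €755.

€755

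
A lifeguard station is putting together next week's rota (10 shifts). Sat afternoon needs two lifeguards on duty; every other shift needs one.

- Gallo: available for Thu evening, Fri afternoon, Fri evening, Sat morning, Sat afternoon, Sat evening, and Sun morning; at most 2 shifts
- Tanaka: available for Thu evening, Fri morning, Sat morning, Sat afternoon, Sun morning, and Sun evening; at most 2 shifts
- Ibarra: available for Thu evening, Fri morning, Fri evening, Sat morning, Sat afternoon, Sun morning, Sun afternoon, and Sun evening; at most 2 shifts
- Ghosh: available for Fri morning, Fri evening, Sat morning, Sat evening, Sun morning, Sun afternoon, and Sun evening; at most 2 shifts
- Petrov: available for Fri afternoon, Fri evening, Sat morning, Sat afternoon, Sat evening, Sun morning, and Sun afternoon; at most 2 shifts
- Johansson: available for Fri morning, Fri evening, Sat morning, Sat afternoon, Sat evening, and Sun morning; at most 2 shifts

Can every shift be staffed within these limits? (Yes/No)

Yes

One valid schedule: Thu evening→Gallo, Fri morning→Tanaka, Fri afternoon→Gallo, Fri evening→Ibarra, Sat morning→Ghosh, Sat afternoon→Petrov+Johansson, Sat evening→Ghosh, Sun morning→Petrov, Sun afternoon→Ibarra, Sun evening→Tanaka.
Loads: Gallo 2/2, Tanaka 2/2, Ibarra 2/2, Ghosh 2/2, Petrov 2/2, Johansson 1/2 — all within limits.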